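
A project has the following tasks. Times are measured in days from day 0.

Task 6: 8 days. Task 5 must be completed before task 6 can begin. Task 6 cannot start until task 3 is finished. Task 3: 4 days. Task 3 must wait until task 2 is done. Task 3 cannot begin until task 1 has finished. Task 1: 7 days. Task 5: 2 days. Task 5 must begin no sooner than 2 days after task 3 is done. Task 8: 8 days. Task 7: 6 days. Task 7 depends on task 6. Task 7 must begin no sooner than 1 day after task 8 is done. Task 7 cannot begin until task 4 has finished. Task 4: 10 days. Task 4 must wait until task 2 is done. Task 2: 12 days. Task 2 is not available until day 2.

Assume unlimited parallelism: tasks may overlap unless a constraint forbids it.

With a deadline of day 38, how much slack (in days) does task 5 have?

Task 2 waits on its own release at day 2, so it starts at day 2 and finishes at 2 + 12 = day 14.
Task 1 has no prerequisites, so it starts at day 0 and finishes at day 7.
Task 3 has to wait for task 2 (finishes day 14); task 1 (finishes day 7). The latest of these is day 14, so task 3 runs day 14 to 14 + 4 = day 18.
After task 3 (finishes day 18, plus 2-day gap → day 20), task 5 can start at day 20 and finishes at day 22.

Working backward from the deadline:
Nothing follows task 7; the deadline of day 38 is its only limit. It must start by 38 − 6 = day 32.
Task 6 must finish before task 7 (must start by day 32). With an 8-day duration, task 6 must start by 32 − 8 = day 24.
Task 5 must finish before task 6 (must start by day 24). With a 2-day duration, task 5 must start by 24 − 2 = day 22.
So task 5 can start as early as day 20 and as late as day 22, giving 22 − 20 = 2 days of slack.

2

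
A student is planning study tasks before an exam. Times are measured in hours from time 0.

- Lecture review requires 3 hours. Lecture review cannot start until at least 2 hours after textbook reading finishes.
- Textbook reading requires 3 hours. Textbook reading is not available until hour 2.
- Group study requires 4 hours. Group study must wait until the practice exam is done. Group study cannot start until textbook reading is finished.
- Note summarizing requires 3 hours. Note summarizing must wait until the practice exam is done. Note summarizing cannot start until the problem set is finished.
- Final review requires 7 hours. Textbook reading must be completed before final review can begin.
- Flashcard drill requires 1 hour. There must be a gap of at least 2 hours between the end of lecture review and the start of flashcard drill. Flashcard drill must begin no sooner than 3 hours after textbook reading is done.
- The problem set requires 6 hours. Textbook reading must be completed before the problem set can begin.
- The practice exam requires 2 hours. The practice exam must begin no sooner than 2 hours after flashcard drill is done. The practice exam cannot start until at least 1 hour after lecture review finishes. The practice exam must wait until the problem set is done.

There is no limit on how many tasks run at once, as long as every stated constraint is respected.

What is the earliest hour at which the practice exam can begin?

After its own release at hour 2, textbook reading can start at hour 2 and finishes at hour 5.
After textbook reading (finishes hour 5), the problem set can start at hour 5 and finishes at hour 11.
After textbook reading (finishes hour 5, plus 2-hour gap → hour 7), lecture review can start at hour 7 and finishes at hour 10.
Flashcard drill has to wait for lecture review (finishes hour 10, plus 2-hour gap → hour 12); textbook reading (finishes hour 5, plus 3-hour gap → hour 8). The latest of these is hour 12, so flashcard drill runs hour 12 to 12 + 1 = hour 13.
The practice exam waits on flashcard drill (finishes hour 13, plus 2-hour gap → hour 15); lecture review (finishes hour 10, plus 1-hour gap → hour 11); the problem set (finishes hour 11). The latest of these is hour 15, which is the earliest the practice exam can start.

15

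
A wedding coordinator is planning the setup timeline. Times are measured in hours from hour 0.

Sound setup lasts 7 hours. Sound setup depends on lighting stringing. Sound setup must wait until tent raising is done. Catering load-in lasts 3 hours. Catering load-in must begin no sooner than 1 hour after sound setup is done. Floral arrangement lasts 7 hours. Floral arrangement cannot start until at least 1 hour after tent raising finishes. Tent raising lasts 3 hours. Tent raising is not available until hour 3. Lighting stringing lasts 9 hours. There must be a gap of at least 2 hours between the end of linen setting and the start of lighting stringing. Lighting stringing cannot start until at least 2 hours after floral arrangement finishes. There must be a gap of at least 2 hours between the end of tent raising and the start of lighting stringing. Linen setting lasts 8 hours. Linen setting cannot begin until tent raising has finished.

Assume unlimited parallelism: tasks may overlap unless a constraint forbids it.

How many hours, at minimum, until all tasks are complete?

After its own release at hour 3, tent raising can start at hour 3 and finishes at hour 6.
Floral arrangement cannot begin until tent raising (finishes hour 6, plus 1-hour gap → hour 7). It runs from hour 7 to 7 + 7 = hour 14.
After tent raising (finishes hour 6), linen setting can start at hour 6 and finishes at hour 14.
For lighting stringing: linen setting (finishes hour 14, plus 2-hour gap → hour 16); floral arrangement (finishes hour 14, plus 2-hour gap → hour 16); tent raising (finishes hour 6, plus 2-hour gap → hour 8). Taking the maximum gives a start of hour 16, and it finishes at 16 + 9 = hour 25.
Sound setup needs all of lighting stringing (finishes hour 25); tent raising (finishes hour 6). That puts its earliest start at hour 25; it finishes at 25 + 7 = hour 32.
Catering load-in cannot begin until sound setup (finishes hour 32, plus 1-hour gap → hour 33). It runs from hour 33 to 33 + 3 = hour 36.
All tasks are finished once the last one completes. Finish times: Tent raising at 6, Linen setting at 14, Floral arrangement at 14, Lighting stringing at 25, Sound setup at 32, Catering load-in at 36. The latest is hour 36.

36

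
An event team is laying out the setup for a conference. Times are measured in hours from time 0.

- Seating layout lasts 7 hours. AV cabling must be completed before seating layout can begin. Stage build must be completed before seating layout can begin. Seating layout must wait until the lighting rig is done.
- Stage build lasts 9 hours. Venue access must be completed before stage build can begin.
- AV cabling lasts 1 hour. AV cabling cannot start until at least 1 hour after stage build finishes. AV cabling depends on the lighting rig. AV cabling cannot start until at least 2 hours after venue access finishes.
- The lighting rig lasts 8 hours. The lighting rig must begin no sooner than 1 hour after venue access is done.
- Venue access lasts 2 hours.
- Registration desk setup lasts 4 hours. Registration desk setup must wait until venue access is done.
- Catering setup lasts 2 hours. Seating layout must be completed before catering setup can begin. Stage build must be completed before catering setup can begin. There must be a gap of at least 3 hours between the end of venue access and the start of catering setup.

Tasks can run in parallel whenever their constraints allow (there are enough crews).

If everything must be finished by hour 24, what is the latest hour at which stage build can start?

Catering setup has no dependents, so it just needs to finish by hour 24. Starting by 24 − 2 = hour 22 achieves that.
Seating layout must finish before catering setup (must start by hour 22). With a 7-hour duration, seating layout must start by 22 − 7 = hour 15.
AV cabling feeds into seating layout (must start by hour 15); so AV cabling must finish by hour 15 and therefore start by hour 14.
Stage build feeds AV cabling (must start by hour 14, minus 1-hour gap → hour 13); seating layout (must start by hour 15); catering setup (must start by hour 22). Taking the minimum, stage build must finish by hour 13 and start by 13 − 9 = hour 4.

4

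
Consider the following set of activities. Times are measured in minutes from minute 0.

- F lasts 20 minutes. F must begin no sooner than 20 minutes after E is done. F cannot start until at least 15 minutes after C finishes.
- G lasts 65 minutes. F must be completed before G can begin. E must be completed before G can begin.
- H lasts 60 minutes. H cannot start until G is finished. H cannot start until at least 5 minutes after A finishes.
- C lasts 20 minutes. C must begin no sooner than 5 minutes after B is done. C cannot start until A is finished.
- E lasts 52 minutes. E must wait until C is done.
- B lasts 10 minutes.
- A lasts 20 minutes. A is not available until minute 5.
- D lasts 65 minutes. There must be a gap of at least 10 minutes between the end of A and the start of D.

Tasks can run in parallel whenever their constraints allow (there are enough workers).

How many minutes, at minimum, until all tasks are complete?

262

B has no prerequisites, so it starts at minute 0 and finishes at minute 10.
A waits on its own release at minute 5, so it starts at minute 5 and finishes at 5 + 20 = minute 25.
D cannot begin until A (finishes minute 25, plus 10-minute gap → minute 35). It runs from minute 35 to 35 + 65 = minute 100.
For C: B (finishes minute 10, plus 5-minute gap → minute 15); A (finishes minute 25). Taking the maximum gives a start of minute 25, and it finishes at 25 + 20 = minute 45.
After C (finishes minute 45), E can start at minute 45 and finishes at minute 97.
F needs all of E (finishes minute 97, plus 20-minute gap → minute 117); C (finishes minute 45, plus 15-minute gap → minute 60). That puts its earliest start at minute 117; it finishes at 117 + 20 = minute 137.
G needs all of F (finishes minute 137); E (finishes minute 97). That puts its earliest start at minute 137; it finishes at 137 + 65 = minute 202.
H needs all of G (finishes minute 202); A (finishes minute 25, plus 5-minute gap → minute 30). That puts its earliest start at minute 202; it finishes at 202 + 60 = minute 262.
All tasks are finished once the last one completes. Finish times: A at 25, B at 10, C at 45, D at 100, E at 97, F at 137, G at 202, H at 262. The latest is minute 262.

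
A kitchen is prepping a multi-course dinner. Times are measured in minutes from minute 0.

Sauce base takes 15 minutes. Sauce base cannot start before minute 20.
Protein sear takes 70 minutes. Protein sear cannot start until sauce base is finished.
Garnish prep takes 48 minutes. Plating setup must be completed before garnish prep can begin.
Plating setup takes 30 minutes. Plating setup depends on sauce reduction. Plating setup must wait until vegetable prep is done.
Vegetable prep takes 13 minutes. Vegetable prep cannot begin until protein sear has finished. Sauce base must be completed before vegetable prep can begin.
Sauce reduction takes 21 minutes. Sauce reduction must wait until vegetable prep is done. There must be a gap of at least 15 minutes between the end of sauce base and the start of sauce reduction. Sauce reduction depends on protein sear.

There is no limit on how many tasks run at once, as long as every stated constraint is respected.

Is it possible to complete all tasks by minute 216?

Sauce base cannot begin until its own release at minute 20. It runs from minute 20 to 20 + 15 = minute 35.
Protein sear waits on sauce base (finishes minute 35), so it starts at minute 35 and finishes at 35 + 70 = minute 105.
Vegetable prep has to wait for protein sear (finishes minute 105); sauce base (finishes minute 35). The latest of these is minute 105, so vegetable prep runs minute 105 to 105 + 13 = minute 118.
Sauce reduction cannot start until vegetable prep (finishes minute 118); sauce base (finishes minute 35, plus 15-minute gap → minute 50); protein sear (finishes minute 105). The controlling bound is minute 118, so sauce reduction finishes at 118 + 21 = minute 139.
For plating setup: sauce reduction (finishes minute 139); vegetable prep (finishes minute 118). Taking the maximum gives a start of minute 139, and it finishes at 139 + 30 = minute 169.
After plating setup (finishes minute 169), garnish prep can start at minute 169 and finishes at minute 217.
The earliest everything can be done is minute 217, which is after the deadline of 216, so it is not possible.

No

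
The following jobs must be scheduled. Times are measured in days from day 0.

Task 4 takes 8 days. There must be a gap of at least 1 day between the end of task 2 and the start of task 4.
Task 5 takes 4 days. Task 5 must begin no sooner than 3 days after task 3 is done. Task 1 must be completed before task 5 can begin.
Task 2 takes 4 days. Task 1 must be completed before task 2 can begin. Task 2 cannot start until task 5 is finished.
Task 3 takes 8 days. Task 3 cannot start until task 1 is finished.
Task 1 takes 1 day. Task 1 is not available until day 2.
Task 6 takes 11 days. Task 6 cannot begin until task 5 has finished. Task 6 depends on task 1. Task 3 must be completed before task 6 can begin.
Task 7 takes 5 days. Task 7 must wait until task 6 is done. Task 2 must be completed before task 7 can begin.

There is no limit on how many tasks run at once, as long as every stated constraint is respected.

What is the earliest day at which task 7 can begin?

29

Task 1 cannot begin until its own release at day 2. It runs from day 2 to 2 + 1 = day 3.
Task 3 cannot begin until task 1 (finishes day 3). It runs from day 3 to 3 + 8 = day 11.
Task 5 has to wait for task 3 (finishes day 11, plus 3-day gap → day 14); task 1 (finishes day 3). The latest of these is day 14, so task 5 runs day 14 to 14 + 4 = day 18.
Task 6 cannot start until task 5 (finishes day 18); task 1 (finishes day 3); task 3 (finishes day 11). The controlling bound is day 18, so task 6 finishes at 18 + 11 = day 29.
Task 2 cannot start until task 1 (finishes day 3); task 5 (finishes day 18). The controlling bound is day 18, so task 2 finishes at 18 + 4 = day 22.
Task 7 waits on task 6 (finishes day 29); task 2 (finishes day 22). The latest of these is day 29, which is the earliest task 7 can start.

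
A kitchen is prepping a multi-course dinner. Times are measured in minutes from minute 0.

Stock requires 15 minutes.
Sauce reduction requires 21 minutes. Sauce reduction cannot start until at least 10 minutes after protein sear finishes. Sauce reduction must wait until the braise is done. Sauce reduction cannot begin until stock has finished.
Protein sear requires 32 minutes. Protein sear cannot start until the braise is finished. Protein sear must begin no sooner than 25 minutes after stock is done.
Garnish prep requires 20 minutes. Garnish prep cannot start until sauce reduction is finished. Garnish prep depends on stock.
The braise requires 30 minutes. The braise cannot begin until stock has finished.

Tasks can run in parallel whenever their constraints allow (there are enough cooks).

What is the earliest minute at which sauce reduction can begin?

87

Nothing blocks stock, so it runs from minute 0 to minute 15.
The braise cannot begin until stock (finishes minute 15). It runs from minute 15 to 15 + 30 = minute 45.
Protein sear needs all of the braise (finishes minute 45); stock (finishes minute 15, plus 25-minute gap → minute 40). That puts its earliest start at minute 45; it finishes at 45 + 32 = minute 77.
Sauce reduction waits on protein sear (finishes minute 77, plus 10-minute gap → minute 87); the braise (finishes minute 45); stock (finishes minute 15). The latest of these is minute 87, which is the earliest sauce reduction can start.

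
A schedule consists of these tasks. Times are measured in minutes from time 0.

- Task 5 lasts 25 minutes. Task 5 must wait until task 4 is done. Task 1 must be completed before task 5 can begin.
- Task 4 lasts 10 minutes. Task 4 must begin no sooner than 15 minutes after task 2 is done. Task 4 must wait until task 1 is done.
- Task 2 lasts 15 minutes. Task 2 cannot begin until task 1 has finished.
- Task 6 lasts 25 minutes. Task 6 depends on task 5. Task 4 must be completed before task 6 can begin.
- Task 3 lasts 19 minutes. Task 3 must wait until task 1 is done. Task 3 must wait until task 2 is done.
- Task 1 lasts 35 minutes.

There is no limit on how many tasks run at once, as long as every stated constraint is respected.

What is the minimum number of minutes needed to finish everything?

125

Nothing blocks task 1, so it runs from minute 0 to minute 35.
Task 2 waits on task 1 (finishes minute 35), so it starts at minute 35 and finishes at 35 + 15 = minute 50.
Task 4 has to wait for task 2 (finishes minute 50, plus 15-minute gap → minute 65); task 1 (finishes minute 35). The latest of these is minute 65, so task 4 runs minute 65 to 65 + 10 = minute 75.
Task 5 needs all of task 4 (finishes minute 75); task 1 (finishes minute 35). That puts its earliest start at minute 75; it finishes at 75 + 25 = minute 100.
Task 6 cannot start until task 5 (finishes minute 100); task 4 (finishes minute 75). The controlling bound is minute 100, so task 6 finishes at 100 + 25 = minute 125.
Task 3 cannot start until task 1 (finishes minute 35); task 2 (finishes minute 50). The controlling bound is minute 50, so task 3 finishes at 50 + 19 = minute 69.
All tasks are finished once the last one completes. Finish times: Task 1 at 35, Task 2 at 50, Task 3 at 69, Task 4 at 75, Task 5 at 100, Task 6 at 125. The latest is minute 125.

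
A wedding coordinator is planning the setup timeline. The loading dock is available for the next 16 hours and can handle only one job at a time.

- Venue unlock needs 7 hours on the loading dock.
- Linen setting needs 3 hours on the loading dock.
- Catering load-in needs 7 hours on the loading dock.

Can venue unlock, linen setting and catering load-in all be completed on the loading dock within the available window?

Running back to back, the jobs need 7 + 3 + 7 = 17 hours on the loading dock.
Since 17 > 16, they cannot all fit.

No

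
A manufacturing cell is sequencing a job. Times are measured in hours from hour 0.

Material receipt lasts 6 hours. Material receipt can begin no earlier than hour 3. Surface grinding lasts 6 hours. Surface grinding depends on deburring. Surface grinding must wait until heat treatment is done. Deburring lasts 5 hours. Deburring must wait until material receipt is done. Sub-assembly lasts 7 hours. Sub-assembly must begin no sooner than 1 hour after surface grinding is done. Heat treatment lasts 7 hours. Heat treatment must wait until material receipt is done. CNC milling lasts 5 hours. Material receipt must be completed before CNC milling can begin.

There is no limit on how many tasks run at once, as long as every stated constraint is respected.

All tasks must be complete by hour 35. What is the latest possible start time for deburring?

Sub-assembly has no dependents, so it just needs to finish by hour 35. Starting by 35 − 7 = hour 28 achieves that.
Surface grinding has to be done before sub-assembly (must start by hour 28, minus 1-hour gap → hour 27). That means finishing by hour 27, i.e. starting by 27 − 6 = hour 21.
Since surface grinding (must start by hour 21) depends on it, deburring must finish by hour 21. Backing off its 5-hour duration gives a latest start of hour 16.

16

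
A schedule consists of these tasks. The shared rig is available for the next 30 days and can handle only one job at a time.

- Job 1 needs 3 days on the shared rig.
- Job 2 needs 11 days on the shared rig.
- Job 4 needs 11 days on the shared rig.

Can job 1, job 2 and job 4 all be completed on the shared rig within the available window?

Yes

Running back to back, the jobs need 3 + 11 + 11 = 25 days on the shared rig.
Since 25 ≤ 30, they fit within the window.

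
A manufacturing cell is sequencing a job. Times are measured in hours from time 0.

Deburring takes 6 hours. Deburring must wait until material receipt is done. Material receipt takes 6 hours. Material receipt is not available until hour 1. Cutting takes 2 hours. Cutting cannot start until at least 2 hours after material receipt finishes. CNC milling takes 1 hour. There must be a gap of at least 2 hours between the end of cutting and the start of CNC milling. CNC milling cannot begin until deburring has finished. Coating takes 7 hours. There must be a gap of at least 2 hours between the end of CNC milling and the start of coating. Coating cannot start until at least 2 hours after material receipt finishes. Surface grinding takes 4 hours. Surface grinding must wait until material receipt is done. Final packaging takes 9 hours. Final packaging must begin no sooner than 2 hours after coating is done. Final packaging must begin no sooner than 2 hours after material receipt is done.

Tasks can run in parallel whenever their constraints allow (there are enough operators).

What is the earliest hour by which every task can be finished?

34

Material receipt waits on its own release at hour 1, so it starts at hour 1 and finishes at 1 + 6 = hour 7.
Surface grinding waits on material receipt (finishes hour 7), so it starts at hour 7 and finishes at 7 + 4 = hour 11.
Deburring waits on material receipt (finishes hour 7), so it starts at hour 7 and finishes at 7 + 6 = hour 13.
Cutting waits on material receipt (finishes hour 7, plus 2-hour gap → hour 9), so it starts at hour 9 and finishes at 9 + 2 = hour 11.
CNC milling needs all of cutting (finishes hour 11, plus 2-hour gap → hour 13); deburring (finishes hour 13). That puts its earliest start at hour 13; it finishes at 13 + 1 = hour 14.
For coating: CNC milling (finishes hour 14, plus 2-hour gap → hour 16); material receipt (finishes hour 7, plus 2-hour gap → hour 9). Taking the maximum gives a start of hour 16, and it finishes at 16 + 7 = hour 23.
Final packaging needs all of coating (finishes hour 23, plus 2-hour gap → hour 25); material receipt (finishes hour 7, plus 2-hour gap → hour 9). That puts its earliest start at hour 25; it finishes at 25 + 9 = hour 34.
All tasks are finished once the last one completes. Finish times: Material receipt at 7, Cutting at 11, Deburring at 13, CNC milling at 14, Surface grinding at 11, Coating at 23, Final packaging at 34. The latest is hour 34.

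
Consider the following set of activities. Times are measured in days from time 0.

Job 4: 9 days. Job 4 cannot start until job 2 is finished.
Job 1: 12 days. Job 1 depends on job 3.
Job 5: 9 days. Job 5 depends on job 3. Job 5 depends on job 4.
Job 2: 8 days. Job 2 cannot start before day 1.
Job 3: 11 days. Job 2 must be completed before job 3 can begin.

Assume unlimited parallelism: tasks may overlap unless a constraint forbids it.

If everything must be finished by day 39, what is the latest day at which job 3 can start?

16

Job 1 has no dependents, so it just needs to finish by day 39. Starting by 39 − 12 = day 27 achieves that.
Job 5 must finish by day 39; it takes 9 days, so it must start by 39 − 9 = day 30.
Job 3 has several dependents: job 1 (must start by day 27); job 5 (must start by day 30). The earliest of those limits is day 27, so job 3 must start by 27 − 11 = day 16.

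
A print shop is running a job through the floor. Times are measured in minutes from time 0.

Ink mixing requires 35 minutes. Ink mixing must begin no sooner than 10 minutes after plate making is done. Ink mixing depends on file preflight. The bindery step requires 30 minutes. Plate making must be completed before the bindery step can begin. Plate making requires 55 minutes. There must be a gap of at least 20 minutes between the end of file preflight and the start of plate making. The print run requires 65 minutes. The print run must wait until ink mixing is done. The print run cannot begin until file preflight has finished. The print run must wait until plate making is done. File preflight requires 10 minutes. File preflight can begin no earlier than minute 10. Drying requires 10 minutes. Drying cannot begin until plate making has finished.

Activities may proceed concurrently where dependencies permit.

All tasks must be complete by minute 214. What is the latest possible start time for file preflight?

The print run must finish by minute 214; it takes 65 minutes, so it must start by 214 − 65 = minute 149.
Since the print run (must start by minute 149) depends on it, ink mixing must finish by minute 149. Backing off its 35-minute duration gives a latest start of minute 114.
To finish by minute 214, drying (duration 10) must start no later than minute 204.
To finish by minute 214, the bindery step (duration 30) must start no later than minute 184.
Plate making has several dependents: ink mixing (must start by minute 114, minus 10-minute gap → minute 104); the print run (must start by minute 149); drying (must start by minute 204); the bindery step (must start by minute 184). The earliest of those limits is minute 104, so plate making must start by 104 − 55 = minute 49.
File preflight feeds plate making (must start by minute 49, minus 20-minute gap → minute 29); ink mixing (must start by minute 114); the print run (must start by minute 149). Taking the minimum, file preflight must finish by minute 29 and start by 29 − 10 = minute 19.

19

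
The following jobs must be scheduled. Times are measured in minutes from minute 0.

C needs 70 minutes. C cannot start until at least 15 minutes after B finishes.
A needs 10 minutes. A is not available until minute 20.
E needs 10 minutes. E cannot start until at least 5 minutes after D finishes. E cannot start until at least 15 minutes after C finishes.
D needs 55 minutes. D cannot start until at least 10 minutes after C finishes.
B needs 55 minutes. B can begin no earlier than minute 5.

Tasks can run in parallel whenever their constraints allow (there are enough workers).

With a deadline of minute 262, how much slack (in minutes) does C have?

B waits on its own release at minute 5, so it starts at minute 5 and finishes at 5 + 55 = minute 60.
After B (finishes minute 60, plus 15-minute gap → minute 75), C can start at minute 75 and finishes at minute 145.

Working backward from the deadline:
Nothing follows E; the deadline of minute 262 is its only limit. It must start by 262 − 10 = minute 252.
Since E (must start by minute 252, minus 5-minute gap → minute 247) depends on it, D must finish by minute 247. Backing off its 55-minute duration gives a latest start of minute 192.
C feeds D (must start by minute 192, minus 10-minute gap → minute 182); E (must start by minute 252, minus 15-minute gap → minute 237). Taking the minimum, C must finish by minute 182 and start by 182 − 70 = minute 112.
So C can start as early as minute 75 and as late as minute 112, giving 112 − 75 = 37 minutes of slack.

37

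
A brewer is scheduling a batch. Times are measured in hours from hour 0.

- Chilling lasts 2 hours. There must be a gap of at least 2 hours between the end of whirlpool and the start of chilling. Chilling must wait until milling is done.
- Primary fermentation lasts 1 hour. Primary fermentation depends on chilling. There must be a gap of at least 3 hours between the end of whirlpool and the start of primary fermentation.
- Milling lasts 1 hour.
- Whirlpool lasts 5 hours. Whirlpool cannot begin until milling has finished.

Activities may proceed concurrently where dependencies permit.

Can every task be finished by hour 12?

Yes

Milling has no prerequisites, so it starts at hour 0 and finishes at hour 1.
Whirlpool cannot begin until milling (finishes hour 1). It runs from hour 1 to 1 + 5 = hour 6.
Chilling cannot start until whirlpool (finishes hour 6, plus 2-hour gap → hour 8); milling (finishes hour 1). The controlling bound is hour 8, so chilling finishes at 8 + 2 = hour 10.
Primary fermentation cannot start until chilling (finishes hour 10); whirlpool (finishes hour 6, plus 3-hour gap → hour 9). The controlling bound is hour 10, so primary fermentation finishes at 10 + 1 = hour 11.
Every task is finished by hour 11, which is no later than the deadline of 12, so the schedule is feasible.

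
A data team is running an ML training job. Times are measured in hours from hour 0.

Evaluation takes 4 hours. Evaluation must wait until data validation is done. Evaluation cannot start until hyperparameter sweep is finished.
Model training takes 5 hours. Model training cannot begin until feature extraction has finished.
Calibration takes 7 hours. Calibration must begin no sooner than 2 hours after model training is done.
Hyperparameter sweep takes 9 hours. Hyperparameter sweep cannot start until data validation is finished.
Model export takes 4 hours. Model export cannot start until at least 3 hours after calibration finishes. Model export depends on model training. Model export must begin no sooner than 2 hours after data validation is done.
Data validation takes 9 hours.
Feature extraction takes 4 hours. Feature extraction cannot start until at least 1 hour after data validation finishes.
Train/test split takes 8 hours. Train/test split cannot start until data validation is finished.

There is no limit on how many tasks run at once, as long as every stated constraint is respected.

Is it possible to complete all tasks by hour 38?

Nothing blocks data validation, so it runs from hour 0 to hour 9.
Hyperparameter sweep waits on data validation (finishes hour 9), so it starts at hour 9 and finishes at 9 + 9 = hour 18.
Evaluation cannot start until data validation (finishes hour 9); hyperparameter sweep (finishes hour 18). The controlling bound is hour 18, so evaluation finishes at 18 + 4 = hour 22.
Train/test split waits on data validation (finishes hour 9), so it starts at hour 9 and finishes at 9 + 8 = hour 17.
Feature extraction waits on data validation (finishes hour 9, plus 1-hour gap → hour 10), so it starts at hour 10 and finishes at 10 + 4 = hour 14.
After feature extraction (finishes hour 14), model training can start at hour 14 and finishes at hour 19.
Calibration waits on model training (finishes hour 19, plus 2-hour gap → hour 21), so it starts at hour 21 and finishes at 21 + 7 = hour 28.
For model export: calibration (finishes hour 28, plus 3-hour gap → hour 31); model training (finishes hour 19); data validation (finishes hour 9, plus 2-hour gap → hour 11). Taking the maximum gives a start of hour 31, and it finishes at 31 + 4 = hour 35.
Every task is finished by hour 35, which is no later than the deadline of 38, so the schedule is feasible.

Yes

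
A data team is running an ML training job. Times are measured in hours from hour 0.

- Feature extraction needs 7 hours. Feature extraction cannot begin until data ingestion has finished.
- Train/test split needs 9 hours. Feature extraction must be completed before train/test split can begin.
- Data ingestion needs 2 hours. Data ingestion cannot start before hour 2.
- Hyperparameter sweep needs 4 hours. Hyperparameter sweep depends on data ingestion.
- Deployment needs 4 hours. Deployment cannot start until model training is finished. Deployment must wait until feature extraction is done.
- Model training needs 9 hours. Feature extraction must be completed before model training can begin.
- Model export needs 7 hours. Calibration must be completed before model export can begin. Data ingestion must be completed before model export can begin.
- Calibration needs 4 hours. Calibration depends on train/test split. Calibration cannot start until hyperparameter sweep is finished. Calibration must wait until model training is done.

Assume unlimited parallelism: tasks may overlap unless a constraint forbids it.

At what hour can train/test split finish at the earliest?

20

After its own release at hour 2, data ingestion can start at hour 2 and finishes at hour 4.
Feature extraction cannot begin until data ingestion (finishes hour 4). It runs from hour 4 to 4 + 7 = hour 11.
Train/test split cannot begin until feature extraction (finishes hour 11). It runs from hour 11 to 11 + 9 = hour 20.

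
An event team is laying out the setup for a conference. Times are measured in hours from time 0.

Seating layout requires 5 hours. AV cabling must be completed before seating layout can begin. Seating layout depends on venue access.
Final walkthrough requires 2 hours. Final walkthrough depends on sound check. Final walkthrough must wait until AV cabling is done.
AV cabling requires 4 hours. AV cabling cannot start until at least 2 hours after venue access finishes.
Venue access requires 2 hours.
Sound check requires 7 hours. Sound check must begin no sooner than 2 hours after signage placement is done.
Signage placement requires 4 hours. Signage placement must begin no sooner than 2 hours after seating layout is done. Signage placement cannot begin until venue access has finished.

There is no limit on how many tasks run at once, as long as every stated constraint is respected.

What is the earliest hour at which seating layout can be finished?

Venue access can start immediately at hour 0; it finishes at hour 2.
AV cabling cannot begin until venue access (finishes hour 2, plus 2-hour gap → hour 4). It runs from hour 4 to 4 + 4 = hour 8.
Seating layout cannot start until AV cabling (finishes hour 8); venue access (finishes hour 2). The controlling bound is hour 8, so seating layout finishes at 8 + 5 = hour 13.

13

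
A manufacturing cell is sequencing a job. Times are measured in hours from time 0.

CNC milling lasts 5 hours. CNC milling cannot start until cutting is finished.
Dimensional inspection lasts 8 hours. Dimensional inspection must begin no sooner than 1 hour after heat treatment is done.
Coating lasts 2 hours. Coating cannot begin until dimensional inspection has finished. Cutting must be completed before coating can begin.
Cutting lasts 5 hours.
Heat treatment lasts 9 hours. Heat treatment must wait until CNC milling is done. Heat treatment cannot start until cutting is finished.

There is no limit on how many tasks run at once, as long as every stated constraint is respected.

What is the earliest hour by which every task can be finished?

Cutting has no prerequisites, so it starts at hour 0 and finishes at hour 5.
After cutting (finishes hour 5), CNC milling can start at hour 5 and finishes at hour 10.
Heat treatment cannot start until CNC milling (finishes hour 10); cutting (finishes hour 5). The controlling bound is hour 10, so heat treatment finishes at 10 + 9 = hour 19.
Dimensional inspection waits on heat treatment (finishes hour 19, plus 1-hour gap → hour 20), so it starts at hour 20 and finishes at 20 + 8 = hour 28.
Coating cannot start until dimensional inspection (finishes hour 28); cutting (finishes hour 5). The controlling bound is hour 28, so coating finishes at 28 + 2 = hour 30.
All tasks are finished once the last one completes. Finish times: Cutting at 5, CNC milling at 10, Heat treatment at 19, Dimensional inspection at 28, Coating at 30. The latest is hour 30.

30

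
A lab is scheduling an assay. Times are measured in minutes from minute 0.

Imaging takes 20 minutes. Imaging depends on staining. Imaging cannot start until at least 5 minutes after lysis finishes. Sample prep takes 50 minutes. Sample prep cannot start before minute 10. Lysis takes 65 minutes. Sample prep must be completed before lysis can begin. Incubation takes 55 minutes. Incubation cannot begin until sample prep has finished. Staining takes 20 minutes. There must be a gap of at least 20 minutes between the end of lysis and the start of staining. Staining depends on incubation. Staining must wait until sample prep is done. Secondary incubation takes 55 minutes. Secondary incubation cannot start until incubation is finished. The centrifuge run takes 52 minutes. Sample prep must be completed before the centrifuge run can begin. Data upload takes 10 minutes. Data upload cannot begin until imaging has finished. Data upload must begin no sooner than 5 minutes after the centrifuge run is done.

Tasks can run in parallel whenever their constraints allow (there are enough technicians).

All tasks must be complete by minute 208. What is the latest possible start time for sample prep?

Data upload must finish by minute 208; it takes 10 minutes, so it must start by 208 − 10 = minute 198.
Since data upload (must start by minute 198) depends on it, imaging must finish by minute 198. Backing off its 20-minute duration gives a latest start of minute 178.
Staining must finish before imaging (must start by minute 178). With a 20-minute duration, staining must start by 178 − 20 = minute 158.
For lysis: staining (must start by minute 158, minus 20-minute gap → minute 138); imaging (must start by minute 178, minus 5-minute gap → minute 173). The most restrictive is minute 138; with a 65-minute duration, lysis must start by minute 73.
To finish by minute 208, secondary incubation (duration 55) must start no later than minute 153.
Incubation must finish in time for staining (must start by minute 158); secondary incubation (must start by minute 153). The tightest is minute 153, so incubation must start by 153 − 55 = minute 98.
The centrifuge run feeds into data upload (must start by minute 198, minus 5-minute gap → minute 193); so the centrifuge run must finish by minute 193 and therefore start by minute 141.
Sample prep has several dependents: lysis (must start by minute 73); incubation (must start by minute 98); the centrifuge run (must start by minute 141); staining (must start by minute 158). The earliest of those limits is minute 73, so sample prep must start by 73 − 50 = minute 23.

23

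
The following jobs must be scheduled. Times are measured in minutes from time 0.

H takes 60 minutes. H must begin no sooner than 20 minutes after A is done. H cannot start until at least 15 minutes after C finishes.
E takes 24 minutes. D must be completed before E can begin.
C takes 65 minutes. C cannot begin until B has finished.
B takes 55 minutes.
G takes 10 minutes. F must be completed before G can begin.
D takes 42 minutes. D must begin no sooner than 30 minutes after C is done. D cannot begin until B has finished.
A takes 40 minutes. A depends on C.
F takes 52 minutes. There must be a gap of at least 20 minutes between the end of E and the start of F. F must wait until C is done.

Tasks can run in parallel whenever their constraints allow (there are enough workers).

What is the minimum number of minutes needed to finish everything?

B can start immediately at minute 0; it finishes at minute 55.
After B (finishes minute 55), C can start at minute 55 and finishes at minute 120.
D needs all of C (finishes minute 120, plus 30-minute gap → minute 150); B (finishes minute 55). That puts its earliest start at minute 150; it finishes at 150 + 42 = minute 192.
After D (finishes minute 192), E can start at minute 192 and finishes at minute 216.
F needs all of E (finishes minute 216, plus 20-minute gap → minute 236); C (finishes minute 120). That puts its earliest start at minute 236; it finishes at 236 + 52 = minute 288.
G waits on F (finishes minute 288), so it starts at minute 288 and finishes at 288 + 10 = minute 298.
After C (finishes minute 120), A can start at minute 120 and finishes at minute 160.
H has to wait for A (finishes minute 160, plus 20-minute gap → minute 180); C (finishes minute 120, plus 15-minute gap → minute 135). The latest of these is minute 180, so H runs minute 180 to 180 + 60 = minute 240.
All tasks are finished once the last one completes. Finish times: A at 160, B at 55, C at 120, D at 192, E at 216, F at 288, G at 298, H at 240. The latest is minute 298.

298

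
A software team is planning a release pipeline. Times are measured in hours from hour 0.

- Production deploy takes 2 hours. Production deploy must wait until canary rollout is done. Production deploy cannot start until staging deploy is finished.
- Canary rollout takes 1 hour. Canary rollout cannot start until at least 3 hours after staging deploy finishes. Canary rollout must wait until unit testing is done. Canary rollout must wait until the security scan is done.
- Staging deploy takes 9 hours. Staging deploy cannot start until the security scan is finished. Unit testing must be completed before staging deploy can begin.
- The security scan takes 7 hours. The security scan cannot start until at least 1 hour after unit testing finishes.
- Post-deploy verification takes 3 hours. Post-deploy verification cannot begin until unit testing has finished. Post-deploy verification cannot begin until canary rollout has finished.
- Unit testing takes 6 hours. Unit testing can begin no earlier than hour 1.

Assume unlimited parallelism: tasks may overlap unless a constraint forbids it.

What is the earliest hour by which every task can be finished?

Unit testing cannot begin until its own release at hour 1. It runs from hour 1 to 1 + 6 = hour 7.
The security scan waits on unit testing (finishes hour 7, plus 1-hour gap → hour 8), so it starts at hour 8 and finishes at 8 + 7 = hour 15.
Staging deploy cannot start until the security scan (finishes hour 15); unit testing (finishes hour 7). The controlling bound is hour 15, so staging deploy finishes at 15 + 9 = hour 24.
Canary rollout has to wait for staging deploy (finishes hour 24, plus 3-hour gap → hour 27); unit testing (finishes hour 7); the security scan (finishes hour 15). The latest of these is hour 27, so canary rollout runs hour 27 to 27 + 1 = hour 28.
Post-deploy verification needs all of unit testing (finishes hour 7); canary rollout (finishes hour 28). That puts its earliest start at hour 28; it finishes at 28 + 3 = hour 31.
For production deploy: canary rollout (finishes hour 28); staging deploy (finishes hour 24). Taking the maximum gives a start of hour 28, and it finishes at 28 + 2 = hour 30.
All tasks are finished once the last one completes. Finish times: Unit testing at 7, The security scan at 15, Staging deploy at 24, Canary rollout at 28, Production deploy at 30, Post-deploy verification at 31. The latest is hour 31.

31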